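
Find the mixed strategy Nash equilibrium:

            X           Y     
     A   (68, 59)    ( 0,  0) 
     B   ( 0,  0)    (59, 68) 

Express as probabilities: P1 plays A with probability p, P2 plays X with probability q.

p = 0.5354, q = 0.4646

Work:
Find probabilities that make opponent indifferent:
P2 chooses q to make P1 indifferent between A and B
P1 chooses p to make P2 indifferent between X and Y
Mixed NE: P1 plays (A: 0.5354, B: 0.4646), P2 plays (X: 0.4646, Y: 0.5354)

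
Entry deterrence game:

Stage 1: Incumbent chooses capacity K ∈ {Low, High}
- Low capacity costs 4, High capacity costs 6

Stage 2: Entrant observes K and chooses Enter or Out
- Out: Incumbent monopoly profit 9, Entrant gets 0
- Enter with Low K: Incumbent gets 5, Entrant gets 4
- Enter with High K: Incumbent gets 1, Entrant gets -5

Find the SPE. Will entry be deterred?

SPE: (High, Enter|Low, Out|High); Entry deterred. Incumbent net profit = 3

Work:
After Low K: Entrant enters (4 > 0)
After High K: Entrant stays out (-5 < 0)
Incumbent: Low → 5−4=1, High → 9−6=3
Incumbent chooses High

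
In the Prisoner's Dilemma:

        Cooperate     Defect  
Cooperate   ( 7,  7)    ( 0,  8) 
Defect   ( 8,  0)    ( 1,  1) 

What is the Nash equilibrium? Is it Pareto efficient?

(Defect, Defect) is NE; not Pareto efficient

Work:
Defect dominates Cooperate for both players:
If P2 cooperates: Defect (8) > Cooperate (7)
If P2 defects: Defect (1) > Cooperate (0)
NE: (Defect, Defect) with payoff (1, 1)
But (Cooperate, Cooperate) = (7, 7) Pareto dominates (1, 1)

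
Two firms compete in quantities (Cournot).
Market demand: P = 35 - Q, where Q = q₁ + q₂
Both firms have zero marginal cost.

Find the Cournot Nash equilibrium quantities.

q₁* = q₂* = 11.67; P* = 11.67

Work:
Profit: π_i = P·q_i = (a - q_i - q_j)·q_i
FOC: ∂π_i/∂q_i = a - 2q_i - q_j = 0
Reaction function: q_i = (35 - q_j)/2
Symmetry: q* = 35/3 = 11.67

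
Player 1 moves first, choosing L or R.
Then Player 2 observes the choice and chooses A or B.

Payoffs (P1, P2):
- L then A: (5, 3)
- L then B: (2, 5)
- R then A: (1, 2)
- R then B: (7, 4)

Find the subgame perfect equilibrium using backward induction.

P1 plays R, P2 plays B after L and B after R; Payoff (7, 4)

Work:
Backward induction:
After L: P2 chooses B → P1 gets 2
After R: P2 chooses B → P1 gets 7
P1 chooses R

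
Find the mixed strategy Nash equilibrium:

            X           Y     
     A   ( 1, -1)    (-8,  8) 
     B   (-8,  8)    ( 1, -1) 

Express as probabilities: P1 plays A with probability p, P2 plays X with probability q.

p = 0.5, q = 0.5

Work:
Find probabilities that make opponent indifferent:
P2 chooses q to make P1 indifferent between A and B
P1 chooses p to make P2 indifferent between X and Y
Mixed NE: P1 plays (A: 0.5, B: 0.5), P2 plays (X: 0.5, Y: 0.5)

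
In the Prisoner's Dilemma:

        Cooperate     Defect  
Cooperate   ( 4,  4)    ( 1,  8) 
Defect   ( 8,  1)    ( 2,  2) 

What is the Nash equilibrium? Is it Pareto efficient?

(Defect, Defect) is NE; not Pareto efficient

Work:
Defect dominates Cooperate for both players:
If P2 cooperates: Defect (8) > Cooperate (4)
If P2 defects: Defect (2) > Cooperate (1)
NE: (Defect, Defect) with payoff (2, 2)
But (Cooperate, Cooperate) = (4, 4) Pareto dominates (2, 2)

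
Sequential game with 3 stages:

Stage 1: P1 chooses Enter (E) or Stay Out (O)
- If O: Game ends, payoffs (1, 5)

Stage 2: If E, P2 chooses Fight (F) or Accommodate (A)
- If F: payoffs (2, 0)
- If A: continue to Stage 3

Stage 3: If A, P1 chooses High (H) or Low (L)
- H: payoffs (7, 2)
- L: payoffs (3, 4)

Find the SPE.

SPE: (E, A, H); Outcome (7, 2)

Work:
Stage 3: P1 chooses H (7 vs 3)
Stage 2: P2: F->0, A->2 (anticipating H). Choose A
Stage 1: P1: O->1, E->7 (anticipating A, H). Choose E
SPE path: E -> A -> H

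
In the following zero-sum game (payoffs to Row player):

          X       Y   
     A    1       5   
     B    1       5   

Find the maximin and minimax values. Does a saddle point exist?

Maximin = 1, Minimax = 1, Saddle: True

Work:
Row minimums: [1, 1] → maximin = 1
Column maximums: [1, 5] → minimax = 1
Saddle point exists! Game value = 1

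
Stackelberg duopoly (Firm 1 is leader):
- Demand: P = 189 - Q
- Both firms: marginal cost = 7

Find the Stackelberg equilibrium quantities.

q₁* (leader) = 91.0, q₂* (follower) = 45.5

Work:
Follower's reaction: q₂ = (a - c - q₁)/2
Leader substitutes: π₁ = q₁·(a - q₁ - (a-c-q₁)/2 - c)
FOC: q₁* = (189 - 7)/2 = 91.00
Then: q₂* = (189 - 7 - 91.0)/2 = 45.50
Leader has first-mover advantage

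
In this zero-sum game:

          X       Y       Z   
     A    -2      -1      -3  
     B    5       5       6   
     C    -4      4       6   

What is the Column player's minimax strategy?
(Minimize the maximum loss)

Column should play X or Y (all achieve the minimum), value = 5

Work:
Column player minimizes Row's maximum payoff:
Column X: max payoff to Row = 5
Column Y: max payoff to Row = 5
Column Z: max payoff to Row = 6
Minimum is 5, achieved by columns X, Y (tied).
Each of X or Y is a minimax strategy.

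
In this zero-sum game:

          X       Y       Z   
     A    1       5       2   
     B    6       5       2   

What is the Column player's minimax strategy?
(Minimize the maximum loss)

Column should play Z, value = 2

Work:
Column player minimizes Row's maximum payoff:
Column X: max payoff to Row = 6
Column Y: max payoff to Row = 5
Column Z: max payoff to Row = 2
Minimum is 2, achieved by column Z.
Minimax strategy: Z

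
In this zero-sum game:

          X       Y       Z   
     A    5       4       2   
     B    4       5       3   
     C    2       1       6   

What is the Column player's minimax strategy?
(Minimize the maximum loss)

Column should play X or Y (all achieve the minimum), value = 5

Work:
Column player minimizes Row's maximum payoff:
Column X: max payoff to Row = 5
Column Y: max payoff to Row = 5
Column Z: max payoff to Row = 6
Minimum is 5, achieved by columns X, Y (tied).
Each of X or Y is a minimax strategy.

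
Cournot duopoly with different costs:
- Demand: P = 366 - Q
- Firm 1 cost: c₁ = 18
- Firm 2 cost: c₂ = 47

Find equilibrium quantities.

q₁* = 125.67, q₂* = 96.67

Work:
Reaction: q₁ = (366 - 18 - q₂)/2
Reaction: q₂ = (366 - 47 - q₁)/2
Solve simultaneously:
q₁* = (366 - 2×18 + 47)/3 = 125.67
q₂* = (366 - 2×47 + 18)/3 = 96.67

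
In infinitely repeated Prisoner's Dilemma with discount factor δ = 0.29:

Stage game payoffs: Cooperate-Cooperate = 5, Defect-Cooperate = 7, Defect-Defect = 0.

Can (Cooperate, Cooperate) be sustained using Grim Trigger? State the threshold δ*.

δ* = 0.2857; since δ = 0.29 ≥ 0.2857, cooperation can be sustained

Work:
For Grim Trigger:
Cooperate forever: 5/(1-δ)
Defect then punished: 7 + 0·δ/(1-δ)
Need: 5/(1-δ) ≥ 7 + 0·δ/(1-δ)
Solving: δ ≥ (T-R)/(T-P) = (7-5)/(7-0) = 0.2857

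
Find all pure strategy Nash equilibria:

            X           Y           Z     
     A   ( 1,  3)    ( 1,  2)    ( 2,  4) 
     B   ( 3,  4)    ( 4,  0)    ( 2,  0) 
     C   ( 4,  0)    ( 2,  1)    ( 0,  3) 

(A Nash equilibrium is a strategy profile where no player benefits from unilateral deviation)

Nash equilibrium: (A, Z)

Work:
Best responses:
  P1 vs X: payoffs [1, 3, 4] → best response C (payoff 4)
  P1 vs Y: payoffs [1, 4, 2] → best response B (payoff 4)
  P1 vs Z: payoffs [2, 2, 0] → best response A/B (payoff 2)
  P2 vs A: payoffs [3, 2, 4] → best response Z (payoff 4)
  P2 vs B: payoffs [4, 0, 0] → best response X (payoff 4)
  P2 vs C: payoffs [0, 1, 3] → best response Z (payoff 3)
Mutual best responses: (A,Z) → Nash equilibria.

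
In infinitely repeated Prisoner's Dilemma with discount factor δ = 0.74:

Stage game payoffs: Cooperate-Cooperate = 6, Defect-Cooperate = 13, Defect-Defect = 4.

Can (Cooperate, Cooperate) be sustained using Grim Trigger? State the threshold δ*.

δ* = 0.7778; since δ = 0.74 < 0.7778, cooperation cannot be sustained

Work:
For Grim Trigger:
Cooperate forever: 6/(1-δ)
Defect then punished: 13 + 4·δ/(1-δ)
Need: 6/(1-δ) ≥ 13 + 4·δ/(1-δ)
Solving: δ ≥ (T-R)/(T-P) = (13-6)/(13-4) = 0.7778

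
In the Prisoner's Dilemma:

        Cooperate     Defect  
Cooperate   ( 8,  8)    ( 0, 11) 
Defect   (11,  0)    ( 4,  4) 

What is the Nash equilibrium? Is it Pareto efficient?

(Defect, Defect) is NE; not Pareto efficient

Work:
Defect dominates Cooperate for both players:
If P2 cooperates: Defect (11) > Cooperate (8)
If P2 defects: Defect (4) > Cooperate (0)
NE: (Defect, Defect) with payoff (4, 4)
But (Cooperate, Cooperate) = (8, 8) Pareto dominates (4, 4)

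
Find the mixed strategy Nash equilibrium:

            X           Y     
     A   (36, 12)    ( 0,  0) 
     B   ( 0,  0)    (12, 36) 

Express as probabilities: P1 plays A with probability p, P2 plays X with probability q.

p = 0.75, q = 0.25

Work:
Find probabilities that make opponent indifferent:
P2 chooses q to make P1 indifferent between A and B
P1 chooses p to make P2 indifferent between X and Y
Mixed NE: P1 plays (A: 0.75, B: 0.25), P2 plays (X: 0.25, Y: 0.75)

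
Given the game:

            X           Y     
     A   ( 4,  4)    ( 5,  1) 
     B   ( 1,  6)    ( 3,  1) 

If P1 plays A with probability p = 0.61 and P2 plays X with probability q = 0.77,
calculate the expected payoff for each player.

E[P1] = 3.1497, E[P2] = 3.9106

Work:
E[P1] = p·q·π₁(A,X) + p·(1-q)·π₁(A,Y) + (1-p)·q·π₁(B,X) + (1-p)·(1-q)·π₁(B,Y)
= 0.61·0.77·4 + 0.61·0.23·5 + 0.39·0.77·1 + 0.39·0.23·3
= 3.1497

E[P2] = 3.9106 (similar calculation)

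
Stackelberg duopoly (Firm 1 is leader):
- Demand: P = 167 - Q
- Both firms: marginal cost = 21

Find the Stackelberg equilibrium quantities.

q₁* (leader) = 73.0, q₂* (follower) = 36.5

Work:
Follower's reaction: q₂ = (a - c - q₁)/2
Leader substitutes: π₁ = q₁·(a - q₁ - (a-c-q₁)/2 - c)
FOC: q₁* = (167 - 21)/2 = 73.00
Then: q₂* = (167 - 21 - 73.0)/2 = 36.50
Leader has first-mover advantage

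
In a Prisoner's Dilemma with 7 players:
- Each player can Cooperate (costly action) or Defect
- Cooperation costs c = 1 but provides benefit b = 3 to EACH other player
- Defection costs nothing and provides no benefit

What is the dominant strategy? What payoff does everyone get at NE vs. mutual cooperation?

Dominant: Defect; NE payoff = 0; Coop payoff = 17

Work:
Defect dominates (saves cost c = 1, benefit to others is external)
NE: All defect → everyone gets 0
If all cooperate: each receives (6)×3 - 1 = 17
Social dilemma: 17 > 0 but NE gives 0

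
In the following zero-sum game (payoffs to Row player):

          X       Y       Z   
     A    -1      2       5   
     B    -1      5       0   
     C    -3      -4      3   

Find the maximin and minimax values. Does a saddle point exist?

Maximin = -1, Minimax = -1, Saddle: True

Work:
Row minimums: [-1, -1, -4] → maximin = -1
Column maximums: [-1, 5, 5] → minimax = -1
Saddle point exists! Game value = -1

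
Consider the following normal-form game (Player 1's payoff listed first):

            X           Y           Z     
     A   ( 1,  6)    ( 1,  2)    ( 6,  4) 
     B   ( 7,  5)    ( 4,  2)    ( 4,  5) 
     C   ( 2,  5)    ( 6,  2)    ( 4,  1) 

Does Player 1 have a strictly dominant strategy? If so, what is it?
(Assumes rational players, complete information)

No strictly dominant strategy exists for Player 1

Work:
A strategy strictly dominates another if it gives a strictly higher payoff against every opponent action. Compare each pair of P1's strategies column-by-column:
  A vs B: [1 vs 7, 1 vs 4, 6 vs 4] → A does not strictly dominate B (column X: 1 ≤ 7)
  A vs C: [1 vs 2, 1 vs 6, 6 vs 4] → A does not strictly dominate C (column X: 1 ≤ 2)
  B vs A: [7 vs 1, 4 vs 1, 4 vs 6] → B does not strictly dominate A (column Z: 4 ≤ 6)
  B vs C: [7 vs 2, 4 vs 6, 4 vs 4] → B does not strictly dominate C (column Y: 4 ≤ 6)
  C vs A: [2 vs 1, 6 vs 1, 4 vs 6] → C does not strictly dominate A (column Z: 4 ≤ 6)
  C vs B: [2 vs 7, 6 vs 4, 4 vs 4] → C does not strictly dominate B (column X: 2 ≤ 7)
No single strategy strictly dominates all others → no strictly dominant strategy.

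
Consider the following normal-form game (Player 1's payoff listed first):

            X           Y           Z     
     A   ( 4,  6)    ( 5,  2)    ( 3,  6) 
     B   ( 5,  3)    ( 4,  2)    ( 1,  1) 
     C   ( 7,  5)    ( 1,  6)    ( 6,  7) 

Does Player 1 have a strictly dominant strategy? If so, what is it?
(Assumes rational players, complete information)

No strictly dominant strategy exists for Player 1

Work:
A strategy strictly dominates another if it gives a strictly higher payoff against every opponent action. Compare each pair of P1's strategies column-by-column:
  A vs B: [4 vs 5, 5 vs 4, 3 vs 1] → A does not strictly dominate B (column X: 4 ≤ 5)
  A vs C: [4 vs 7, 5 vs 1, 3 vs 6] → A does not strictly dominate C (column X: 4 ≤ 7)
  B vs A: [5 vs 4, 4 vs 5, 1 vs 3] → B does not strictly dominate A (column Y: 4 ≤ 5)
  B vs C: [5 vs 7, 4 vs 1, 1 vs 6] → B does not strictly dominate C (column X: 5 ≤ 7)
  C vs A: [7 vs 4, 1 vs 5, 6 vs 3] → C does not strictly dominate A (column Y: 1 ≤ 5)
  C vs B: [7 vs 5, 1 vs 4, 6 vs 1] → C does not strictly dominate B (column Y: 1 ≤ 4)
No single strategy strictly dominates all others → no strictly dominant strategy.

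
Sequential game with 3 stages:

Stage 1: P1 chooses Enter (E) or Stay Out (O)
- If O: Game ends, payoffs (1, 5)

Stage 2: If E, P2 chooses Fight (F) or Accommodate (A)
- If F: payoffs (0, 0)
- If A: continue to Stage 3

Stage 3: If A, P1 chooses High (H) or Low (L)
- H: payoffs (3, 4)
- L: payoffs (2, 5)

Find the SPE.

SPE: (E, A, H); Outcome (3, 4)

Work:
Stage 3: P1 chooses H (3 vs 2)
Stage 2: P2: F->0, A->4 (anticipating H). Choose A
Stage 1: P1: O->1, E->3 (anticipating A, H). Choose E
SPE path: E -> A -> H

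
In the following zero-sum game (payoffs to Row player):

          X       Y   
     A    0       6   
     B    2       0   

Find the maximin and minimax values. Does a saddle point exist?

Maximin = 0, Minimax = 2, Saddle: False

Work:
Row minimums: [0, 0] → maximin = 0
Column maximums: [2, 6] → minimax = 2
No saddle point (maximin ≠ minimax). Mixed strategy needed.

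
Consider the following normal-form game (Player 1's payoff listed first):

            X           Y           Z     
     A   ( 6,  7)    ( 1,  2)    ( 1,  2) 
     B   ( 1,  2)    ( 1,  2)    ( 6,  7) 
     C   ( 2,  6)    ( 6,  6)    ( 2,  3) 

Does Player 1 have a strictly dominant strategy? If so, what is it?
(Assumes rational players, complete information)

No strictly dominant strategy exists for Player 1

Work:
A strategy strictly dominates another if it gives a strictly higher payoff against every opponent action. Compare each pair of P1's strategies column-by-column:
  A vs B: [6 vs 1, 1 vs 1, 1 vs 6] → A does not strictly dominate B (column Y: 1 ≤ 1)
  A vs C: [6 vs 2, 1 vs 6, 1 vs 2] → A does not strictly dominate C (column Y: 1 ≤ 6)
  B vs A: [1 vs 6, 1 vs 1, 6 vs 1] → B does not strictly dominate A (column X: 1 ≤ 6)
  B vs C: [1 vs 2, 1 vs 6, 6 vs 2] → B does not strictly dominate C (column X: 1 ≤ 2)
  C vs A: [2 vs 6, 6 vs 1, 2 vs 1] → C does not strictly dominate A (column X: 2 ≤ 6)
  C vs B: [2 vs 1, 6 vs 1, 2 vs 6] → C does not strictly dominate B (column Z: 2 ≤ 6)
No single strategy strictly dominates all others → no strictly dominant strategy.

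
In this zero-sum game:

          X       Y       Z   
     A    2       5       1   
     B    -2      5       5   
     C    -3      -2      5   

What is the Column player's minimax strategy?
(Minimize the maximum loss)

Column should play X, value = 2

Work:
Column player minimizes Row's maximum payoff:
Column X: max payoff to Row = 2
Column Y: max payoff to Row = 5
Column Z: max payoff to Row = 5
Minimum is 2, achieved by column X.
Minimax strategy: X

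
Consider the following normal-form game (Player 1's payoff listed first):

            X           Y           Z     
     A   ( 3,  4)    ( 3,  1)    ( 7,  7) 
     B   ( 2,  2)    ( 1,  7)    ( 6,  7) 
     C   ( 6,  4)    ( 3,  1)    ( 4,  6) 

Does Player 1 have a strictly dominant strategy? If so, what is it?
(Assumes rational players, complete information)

No strictly dominant strategy exists for Player 1

Work:
A strategy strictly dominates another if it gives a strictly higher payoff against every opponent action. Compare each pair of P1's strategies column-by-column:
  A vs B: [3 vs 2, 3 vs 1, 7 vs 6] → A strictly dominates B
  A vs C: [3 vs 6, 3 vs 3, 7 vs 4] → A does not strictly dominate C (column X: 3 ≤ 6)
  B vs A: [2 vs 3, 1 vs 3, 6 vs 7] → B does not strictly dominate A (column X: 2 ≤ 3)
  B vs C: [2 vs 6, 1 vs 3, 6 vs 4] → B does not strictly dominate C (column X: 2 ≤ 6)
  C vs A: [6 vs 3, 3 vs 3, 4 vs 7] → C does not strictly dominate A (column Y: 3 ≤ 3)
  C vs B: [6 vs 2, 3 vs 1, 4 vs 6] → C does not strictly dominate B (column Z: 4 ≤ 6)
No single strategy strictly dominates all others → no strictly dominant strategy.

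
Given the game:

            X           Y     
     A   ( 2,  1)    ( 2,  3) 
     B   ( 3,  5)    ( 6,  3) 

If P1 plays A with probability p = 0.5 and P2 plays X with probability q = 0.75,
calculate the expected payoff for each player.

E[P1] = 2.875, E[P2] = 3.0

Work:
E[P1] = p·q·π₁(A,X) + p·(1-q)·π₁(A,Y) + (1-p)·q·π₁(B,X) + (1-p)·(1-q)·π₁(B,Y)
= 0.5·0.75·2 + 0.5·0.25·2 + 0.5·0.75·3 + 0.5·0.25·6
= 2.875

E[P2] = 3.0 (similar calculation)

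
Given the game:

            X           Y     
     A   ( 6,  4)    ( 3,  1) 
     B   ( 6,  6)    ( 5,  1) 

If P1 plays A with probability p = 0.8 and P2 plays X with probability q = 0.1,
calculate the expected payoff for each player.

E[P1] = 3.66, E[P2] = 1.34

Work:
E[P1] = p·q·π₁(A,X) + p·(1-q)·π₁(A,Y) + (1-p)·q·π₁(B,X) + (1-p)·(1-q)·π₁(B,Y)
= 0.8·0.1·6 + 0.8·0.9·3 + 0.2·0.1·6 + 0.2·0.9·5
= 3.66

E[P2] = 1.34 (similar calculation)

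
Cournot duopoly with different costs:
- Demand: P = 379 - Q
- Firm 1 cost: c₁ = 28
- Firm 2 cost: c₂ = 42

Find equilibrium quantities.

q₁* = 121.67, q₂* = 107.67

Work:
Reaction: q₁ = (379 - 28 - q₂)/2
Reaction: q₂ = (379 - 42 - q₁)/2
Solve simultaneously:
q₁* = (379 - 2×28 + 42)/3 = 121.67
q₂* = (379 - 2×42 + 28)/3 = 107.67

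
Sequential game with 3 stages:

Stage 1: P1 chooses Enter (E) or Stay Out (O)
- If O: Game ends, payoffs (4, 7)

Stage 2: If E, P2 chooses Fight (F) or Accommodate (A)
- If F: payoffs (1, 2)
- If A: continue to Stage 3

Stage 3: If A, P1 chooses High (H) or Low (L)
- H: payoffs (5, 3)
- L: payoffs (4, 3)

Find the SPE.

SPE: (E, A, H); Outcome (5, 3)

Work:
Stage 3: P1 chooses H (5 vs 4)
Stage 2: P2: F->2, A->3 (anticipating H). Choose A
Stage 1: P1: O->4, E->5 (anticipating A, H). Choose E
SPE path: E -> A -> H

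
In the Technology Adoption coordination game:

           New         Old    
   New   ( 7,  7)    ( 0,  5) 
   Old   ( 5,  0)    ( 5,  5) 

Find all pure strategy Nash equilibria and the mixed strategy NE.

Pure NE: (New, New) and (Old, Old); Mixed NE: p = 0.7143, q = 0.7143

Work:
Check pure NE:
(New, New): (7, 7) - no unilateral deviation beneficial
(Old, Old): (5, 5) - no unilateral deviation beneficial
Mixed NE: P1 plays New with p = 0.7143, P2 plays New with q = 0.7143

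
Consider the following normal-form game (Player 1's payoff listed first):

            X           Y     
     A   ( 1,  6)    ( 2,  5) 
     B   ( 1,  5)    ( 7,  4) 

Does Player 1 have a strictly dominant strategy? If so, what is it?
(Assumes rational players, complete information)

No strictly dominant strategy exists for Player 1

Work:
A strategy strictly dominates another if it gives a strictly higher payoff against every opponent action. Compare each pair of P1's strategies column-by-column:
  A vs B: [1 vs 1, 2 vs 7] → A does not strictly dominate B (column X: 1 ≤ 1)
  B vs A: [1 vs 1, 7 vs 2] → B does not strictly dominate A (column X: 1 ≤ 1)
No single strategy strictly dominates all others → no strictly dominant strategy.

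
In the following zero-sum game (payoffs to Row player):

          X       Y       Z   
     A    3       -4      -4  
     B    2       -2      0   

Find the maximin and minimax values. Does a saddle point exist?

Maximin = -2, Minimax = -2, Saddle: True

Work:
Row minimums: [-4, -2] → maximin = -2
Column maximums: [3, -2, 0] → minimax = -2
Saddle point exists! Game value = -2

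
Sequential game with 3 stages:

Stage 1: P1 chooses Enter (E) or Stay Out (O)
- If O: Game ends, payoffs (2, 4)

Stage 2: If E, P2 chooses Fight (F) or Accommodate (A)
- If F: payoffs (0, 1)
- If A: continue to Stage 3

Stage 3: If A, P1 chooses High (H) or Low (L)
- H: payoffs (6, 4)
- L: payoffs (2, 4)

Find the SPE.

SPE: (E, A, H); Outcome (6, 4)

Work:
Stage 3: P1 chooses H (6 vs 2)
Stage 2: P2: F->1, A->4 (anticipating H). Choose A
Stage 1: P1: O->2, E->6 (anticipating A, H). Choose E
SPE path: E -> A -> H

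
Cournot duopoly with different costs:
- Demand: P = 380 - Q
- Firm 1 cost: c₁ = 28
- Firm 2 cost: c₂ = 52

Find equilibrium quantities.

q₁* = 125.33, q₂* = 101.33

Work:
Reaction: q₁ = (380 - 28 - q₂)/2
Reaction: q₂ = (380 - 52 - q₁)/2
Solve simultaneously:
q₁* = (380 - 2×28 + 52)/3 = 125.33
q₂* = (380 - 2×52 + 28)/3 = 101.33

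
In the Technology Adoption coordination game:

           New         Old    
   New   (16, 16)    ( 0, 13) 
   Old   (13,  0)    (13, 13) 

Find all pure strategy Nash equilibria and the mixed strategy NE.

Pure NE: (New, New) and (Old, Old); Mixed NE: p = 0.8125, q = 0.8125

Work:
Check pure NE:
(New, New): (16, 16) - no unilateral deviation beneficial
(Old, Old): (13, 13) - no unilateral deviation beneficial
Mixed NE: P1 plays New with p = 0.8125, P2 plays New with q = 0.8125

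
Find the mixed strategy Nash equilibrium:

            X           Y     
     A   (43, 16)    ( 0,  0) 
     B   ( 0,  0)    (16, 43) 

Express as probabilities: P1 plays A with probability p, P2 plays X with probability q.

p = 0.7288, q = 0.2712

Work:
Find probabilities that make opponent indifferent:
P2 chooses q to make P1 indifferent between A and B
P1 chooses p to make P2 indifferent between X and Y
Mixed NE: P1 plays (A: 0.7288, B: 0.2712), P2 plays (X: 0.2712, Y: 0.7288)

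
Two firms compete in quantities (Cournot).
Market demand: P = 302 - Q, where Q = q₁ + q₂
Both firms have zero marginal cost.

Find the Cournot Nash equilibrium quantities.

q₁* = q₂* = 100.67; P* = 100.67

Work:
Profit: π_i = P·q_i = (a - q_i - q_j)·q_i
FOC: ∂π_i/∂q_i = a - 2q_i - q_j = 0
Reaction function: q_i = (302 - q_j)/2
Symmetry: q* = 302/3 = 100.67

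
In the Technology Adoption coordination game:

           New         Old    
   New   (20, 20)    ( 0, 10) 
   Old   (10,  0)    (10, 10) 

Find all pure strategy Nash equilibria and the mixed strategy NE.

Pure NE: (New, New) and (Old, Old); Mixed NE: p = 0.5, q = 0.5

Work:
Check pure NE:
(New, New): (20, 20) - no unilateral deviation beneficial
(Old, Old): (10, 10) - no unilateral deviation beneficial
Mixed NE: P1 plays New with p = 0.5, P2 plays New with q = 0.5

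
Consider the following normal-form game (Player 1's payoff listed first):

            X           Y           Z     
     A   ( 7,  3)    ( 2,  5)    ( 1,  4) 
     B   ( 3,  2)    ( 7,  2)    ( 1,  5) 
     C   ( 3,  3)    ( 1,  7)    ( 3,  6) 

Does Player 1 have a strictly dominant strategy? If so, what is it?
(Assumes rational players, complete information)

No strictly dominant strategy exists for Player 1

Work:
A strategy strictly dominates another if it gives a strictly higher payoff against every opponent action. Compare each pair of P1's strategies column-by-column:
  A vs B: [7 vs 3, 2 vs 7, 1 vs 1] → A does not strictly dominate B (column Y: 2 ≤ 7)
  A vs C: [7 vs 3, 2 vs 1, 1 vs 3] → A does not strictly dominate C (column Z: 1 ≤ 3)
  B vs A: [3 vs 7, 7 vs 2, 1 vs 1] → B does not strictly dominate A (column X: 3 ≤ 7)
  B vs C: [3 vs 3, 7 vs 1, 1 vs 3] → B does not strictly dominate C (column X: 3 ≤ 3)
  C vs A: [3 vs 7, 1 vs 2, 3 vs 1] → C does not strictly dominate A (column X: 3 ≤ 7)
  C vs B: [3 vs 3, 1 vs 7, 3 vs 1] → C does not strictly dominate B (column X: 3 ≤ 3)
No single strategy strictly dominates all others → no strictly dominant strategy.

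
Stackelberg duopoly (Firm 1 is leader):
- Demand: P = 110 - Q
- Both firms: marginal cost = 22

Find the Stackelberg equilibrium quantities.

q₁* (leader) = 44.0, q₂* (follower) = 22.0

Work:
Follower's reaction: q₂ = (a - c - q₁)/2
Leader substitutes: π₁ = q₁·(a - q₁ - (a-c-q₁)/2 - c)
FOC: q₁* = (110 - 22)/2 = 44.00
Then: q₂* = (110 - 22 - 44.0)/2 = 22.00
Leader has first-mover advantage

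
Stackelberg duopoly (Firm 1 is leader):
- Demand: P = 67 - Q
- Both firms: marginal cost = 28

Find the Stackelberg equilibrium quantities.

q₁* (leader) = 19.5, q₂* (follower) = 9.75

Work:
Follower's reaction: q₂ = (a - c - q₁)/2
Leader substitutes: π₁ = q₁·(a - q₁ - (a-c-q₁)/2 - c)
FOC: q₁* = (67 - 28)/2 = 19.50
Then: q₂* = (67 - 28 - 19.5)/2 = 9.75
Leader has first-mover advantage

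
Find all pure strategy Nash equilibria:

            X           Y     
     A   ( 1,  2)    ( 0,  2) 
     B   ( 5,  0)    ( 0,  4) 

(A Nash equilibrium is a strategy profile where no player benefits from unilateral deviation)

Nash equilibrium: (A, Y), (B, Y)

Work:
Best responses:
  P1 vs X: payoffs [1, 5] → best response B (payoff 5)
  P1 vs Y: payoffs [0, 0] → best response A/B (payoff 0)
  P2 vs A: payoffs [2, 2] → best response X/Y (payoff 2)
  P2 vs B: payoffs [0, 4] → best response Y (payoff 4)
Mutual best responses: (A,Y), (B,Y) → Nash equilibria.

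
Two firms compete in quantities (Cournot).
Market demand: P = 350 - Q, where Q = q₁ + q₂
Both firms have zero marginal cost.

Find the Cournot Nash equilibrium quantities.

q₁* = q₂* = 116.67; P* = 116.67

Work:
Profit: π_i = P·q_i = (a - q_i - q_j)·q_i
FOC: ∂π_i/∂q_i = a - 2q_i - q_j = 0
Reaction function: q_i = (350 - q_j)/2
Symmetry: q* = 350/3 = 116.67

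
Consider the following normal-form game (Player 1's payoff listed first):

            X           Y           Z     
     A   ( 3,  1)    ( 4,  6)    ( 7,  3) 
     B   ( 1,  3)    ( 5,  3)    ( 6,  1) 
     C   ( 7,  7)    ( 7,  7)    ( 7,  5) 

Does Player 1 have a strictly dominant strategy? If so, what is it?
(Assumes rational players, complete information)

No strictly dominant strategy exists for Player 1

Work:
A strategy strictly dominates another if it gives a strictly higher payoff against every opponent action. Compare each pair of P1's strategies column-by-column:
  A vs B: [3 vs 1, 4 vs 5, 7 vs 6] → A does not strictly dominate B (column Y: 4 ≤ 5)
  A vs C: [3 vs 7, 4 vs 7, 7 vs 7] → A does not strictly dominate C (column X: 3 ≤ 7)
  B vs A: [1 vs 3, 5 vs 4, 6 vs 7] → B does not strictly dominate A (column X: 1 ≤ 3)
  B vs C: [1 vs 7, 5 vs 7, 6 vs 7] → B does not strictly dominate C (column X: 1 ≤ 7)
  C vs A: [7 vs 3, 7 vs 4, 7 vs 7] → C does not strictly dominate A (column Z: 7 ≤ 7)
  C vs B: [7 vs 1, 7 vs 5, 7 vs 6] → C strictly dominates B
No single strategy strictly dominates all others → no strictly dominant strategy.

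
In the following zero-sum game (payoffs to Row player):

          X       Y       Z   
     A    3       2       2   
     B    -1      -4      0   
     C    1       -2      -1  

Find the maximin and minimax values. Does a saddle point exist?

Maximin = 2, Minimax = 2, Saddle: True

Work:
Row minimums: [2, -4, -2] → maximin = 2
Column maximums: [3, 2, 2] → minimax = 2
Saddle point exists! Game value = 2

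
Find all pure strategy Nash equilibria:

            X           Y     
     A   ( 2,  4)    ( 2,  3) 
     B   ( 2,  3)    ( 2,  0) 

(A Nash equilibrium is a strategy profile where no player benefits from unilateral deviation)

Nash equilibrium: (A, X), (B, X)

Work:
Best responses:
  P1 vs X: payoffs [2, 2] → best response A/B (payoff 2)
  P1 vs Y: payoffs [2, 2] → best response A/B (payoff 2)
  P2 vs A: payoffs [4, 3] → best response X (payoff 4)
  P2 vs B: payoffs [3, 0] → best response X (payoff 3)
Mutual best responses: (A,X), (B,X) → Nash equilibria.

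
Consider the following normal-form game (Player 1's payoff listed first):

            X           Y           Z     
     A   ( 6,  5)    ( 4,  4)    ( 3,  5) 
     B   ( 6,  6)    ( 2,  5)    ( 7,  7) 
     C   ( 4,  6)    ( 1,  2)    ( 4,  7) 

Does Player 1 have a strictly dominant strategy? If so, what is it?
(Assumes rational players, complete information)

No strictly dominant strategy exists for Player 1

Work:
A strategy strictly dominates another if it gives a strictly higher payoff against every opponent action. Compare each pair of P1's strategies column-by-column:
  A vs B: [6 vs 6, 4 vs 2, 3 vs 7] → A does not strictly dominate B (column X: 6 ≤ 6)
  A vs C: [6 vs 4, 4 vs 1, 3 vs 4] → A does not strictly dominate C (column Z: 3 ≤ 4)
  B vs A: [6 vs 6, 2 vs 4, 7 vs 3] → B does not strictly dominate A (column X: 6 ≤ 6)
  B vs C: [6 vs 4, 2 vs 1, 7 vs 4] → B strictly dominates C
  C vs A: [4 vs 6, 1 vs 4, 4 vs 3] → C does not strictly dominate A (column X: 4 ≤ 6)
  C vs B: [4 vs 6, 1 vs 2, 4 vs 7] → C does not strictly dominate B (column X: 4 ≤ 6)
No single strategy strictly dominates all others → no strictly dominant strategy.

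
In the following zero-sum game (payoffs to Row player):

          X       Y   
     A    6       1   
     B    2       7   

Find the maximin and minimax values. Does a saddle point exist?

Maximin = 2, Minimax = 6, Saddle: False

Work:
Row minimums: [1, 2] → maximin = 2
Column maximums: [6, 7] → minimax = 6
No saddle point (maximin ≠ minimax). Mixed strategy needed.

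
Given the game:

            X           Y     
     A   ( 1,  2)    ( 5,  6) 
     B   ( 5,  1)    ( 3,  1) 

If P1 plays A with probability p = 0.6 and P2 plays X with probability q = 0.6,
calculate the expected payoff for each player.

E[P1] = 3.24, E[P2] = 2.56

Work:
E[P1] = p·q·π₁(A,X) + p·(1-q)·π₁(A,Y) + (1-p)·q·π₁(B,X) + (1-p)·(1-q)·π₁(B,Y)
= 0.6·0.6·1 + 0.6·0.4·5 + 0.4·0.6·5 + 0.4·0.4·3
= 3.24

E[P2] = 2.56 (similar calculation)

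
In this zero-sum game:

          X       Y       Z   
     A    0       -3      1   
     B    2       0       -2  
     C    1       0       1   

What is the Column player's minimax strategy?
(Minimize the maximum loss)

Column should play Y, value = 0

Work:
Column player minimizes Row's maximum payoff:
Column X: max payoff to Row = 2
Column Y: max payoff to Row = 0
Column Z: max payoff to Row = 1
Minimum is 0, achieved by column Y.
Minimax strategy: Y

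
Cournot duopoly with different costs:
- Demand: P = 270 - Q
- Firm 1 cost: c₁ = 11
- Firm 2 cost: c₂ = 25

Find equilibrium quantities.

q₁* = 91.0, q₂* = 77.0

Work:
Reaction: q₁ = (270 - 11 - q₂)/2
Reaction: q₂ = (270 - 25 - q₁)/2
Solve simultaneously:
q₁* = (270 - 2×11 + 25)/3 = 91.0
q₂* = (270 - 2×25 + 11)/3 = 77.0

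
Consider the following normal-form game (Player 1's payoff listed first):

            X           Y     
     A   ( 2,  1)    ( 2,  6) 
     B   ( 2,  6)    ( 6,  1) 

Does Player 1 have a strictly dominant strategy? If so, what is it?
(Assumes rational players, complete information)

No strictly dominant strategy exists for Player 1

Work:
A strategy strictly dominates another if it gives a strictly higher payoff against every opponent action. Compare each pair of P1's strategies column-by-column:
  A vs B: [2 vs 2, 2 vs 6] → A does not strictly dominate B (column X: 2 ≤ 2)
  B vs A: [2 vs 2, 6 vs 2] → B does not strictly dominate A (column X: 2 ≤ 2)
No single strategy strictly dominates all others → no strictly dominant strategy.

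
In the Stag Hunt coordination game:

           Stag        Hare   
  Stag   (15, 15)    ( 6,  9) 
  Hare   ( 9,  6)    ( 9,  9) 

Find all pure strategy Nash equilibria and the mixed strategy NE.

Pure NE: (Stag, Stag) and (Hare, Hare); Mixed NE: p = 0.3333, q = 0.3333

Work:
Check pure NE:
(Stag, Stag): (15, 15) - no unilateral deviation beneficial
(Hare, Hare): (9, 9) - no unilateral deviation beneficial
Mixed NE: P1 plays Stag with p = 0.3333, P2 plays Stag with q = 0.3333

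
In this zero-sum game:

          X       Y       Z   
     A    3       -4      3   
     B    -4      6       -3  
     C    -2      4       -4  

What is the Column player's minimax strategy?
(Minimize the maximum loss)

Column should play X or Z (all achieve the minimum), value = 3

Work:
Column player minimizes Row's maximum payoff:
Column X: max payoff to Row = 3
Column Y: max payoff to Row = 6
Column Z: max payoff to Row = 3
Minimum is 3, achieved by columns X, Z (tied).
Each of X or Z is a minimax strategy.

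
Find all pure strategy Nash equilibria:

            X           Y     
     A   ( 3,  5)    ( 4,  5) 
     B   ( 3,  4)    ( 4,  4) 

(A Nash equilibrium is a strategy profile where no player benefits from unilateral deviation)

Nash equilibrium: (A, X), (A, Y), (B, X), (B, Y)

Work:
Best responses:
  P1 vs X: payoffs [3, 3] → best response A/B (payoff 3)
  P1 vs Y: payoffs [4, 4] → best response A/B (payoff 4)
  P2 vs A: payoffs [5, 5] → best response X/Y (payoff 5)
  P2 vs B: payoffs [4, 4] → best response X/Y (payoff 4)
Mutual best responses: (A,X), (A,Y), (B,X), (B,Y) → Nash equilibria.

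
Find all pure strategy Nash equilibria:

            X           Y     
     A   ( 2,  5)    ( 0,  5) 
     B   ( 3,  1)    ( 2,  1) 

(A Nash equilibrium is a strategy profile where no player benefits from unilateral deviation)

Nash equilibrium: (B, X), (B, Y)

Work:
Best responses:
  P1 vs X: payoffs [2, 3] → best response B (payoff 3)
  P1 vs Y: payoffs [0, 2] → best response B (payoff 2)
  P2 vs A: payoffs [5, 5] → best response X/Y (payoff 5)
  P2 vs B: payoffs [1, 1] → best response X/Y (payoff 1)
Mutual best responses: (B,X), (B,Y) → Nash equilibria.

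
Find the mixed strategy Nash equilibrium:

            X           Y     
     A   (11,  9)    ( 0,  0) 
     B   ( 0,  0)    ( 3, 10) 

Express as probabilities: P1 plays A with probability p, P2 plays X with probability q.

p = 0.5263, q = 0.2143

Work:
Find probabilities that make opponent indifferent:
P2 chooses q to make P1 indifferent between A and B
P1 chooses p to make P2 indifferent between X and Y
Mixed NE: P1 plays (A: 0.5263, B: 0.4737), P2 plays (X: 0.2143, Y: 0.7857)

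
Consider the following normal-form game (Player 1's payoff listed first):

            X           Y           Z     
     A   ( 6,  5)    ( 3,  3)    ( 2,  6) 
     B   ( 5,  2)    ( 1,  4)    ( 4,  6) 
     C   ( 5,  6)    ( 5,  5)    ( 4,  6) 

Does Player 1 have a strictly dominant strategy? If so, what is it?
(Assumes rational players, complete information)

No strictly dominant strategy exists for Player 1

Work:
A strategy strictly dominates another if it gives a strictly higher payoff against every opponent action. Compare each pair of P1's strategies column-by-column:
  A vs B: [6 vs 5, 3 vs 1, 2 vs 4] → A does not strictly dominate B (column Z: 2 ≤ 4)
  A vs C: [6 vs 5, 3 vs 5, 2 vs 4] → A does not strictly dominate C (column Y: 3 ≤ 5)
  B vs A: [5 vs 6, 1 vs 3, 4 vs 2] → B does not strictly dominate A (column X: 5 ≤ 6)
  B vs C: [5 vs 5, 1 vs 5, 4 vs 4] → B does not strictly dominate C (column X: 5 ≤ 5)
  C vs A: [5 vs 6, 5 vs 3, 4 vs 2] → C does not strictly dominate A (column X: 5 ≤ 6)
  C vs B: [5 vs 5, 5 vs 1, 4 vs 4] → C does not strictly dominate B (column X: 5 ≤ 5)
No single strategy strictly dominates all others → no strictly dominant strategy.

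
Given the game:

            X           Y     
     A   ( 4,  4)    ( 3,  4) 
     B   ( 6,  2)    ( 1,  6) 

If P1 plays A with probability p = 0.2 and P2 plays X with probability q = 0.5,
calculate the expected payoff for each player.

E[P1] = 3.5, E[P2] = 4.0

Work:
E[P1] = p·q·π₁(A,X) + p·(1-q)·π₁(A,Y) + (1-p)·q·π₁(B,X) + (1-p)·(1-q)·π₁(B,Y)
= 0.2·0.5·4 + 0.2·0.5·3 + 0.8·0.5·6 + 0.8·0.5·1
= 3.5

E[P2] = 4.0 (similar calculation)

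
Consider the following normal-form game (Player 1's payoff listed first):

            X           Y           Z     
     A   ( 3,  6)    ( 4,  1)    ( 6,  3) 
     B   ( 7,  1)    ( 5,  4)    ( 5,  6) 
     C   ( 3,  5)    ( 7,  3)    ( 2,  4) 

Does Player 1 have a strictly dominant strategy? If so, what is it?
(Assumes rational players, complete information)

No strictly dominant strategy exists for Player 1

Work:
A strategy strictly dominates another if it gives a strictly higher payoff against every opponent action. Compare each pair of P1's strategies column-by-column:
  A vs B: [3 vs 7, 4 vs 5, 6 vs 5] → A does not strictly dominate B (column X: 3 ≤ 7)
  A vs C: [3 vs 3, 4 vs 7, 6 vs 2] → A does not strictly dominate C (column X: 3 ≤ 3)
  B vs A: [7 vs 3, 5 vs 4, 5 vs 6] → B does not strictly dominate A (column Z: 5 ≤ 6)
  B vs C: [7 vs 3, 5 vs 7, 5 vs 2] → B does not strictly dominate C (column Y: 5 ≤ 7)
  C vs A: [3 vs 3, 7 vs 4, 2 vs 6] → C does not strictly dominate A (column X: 3 ≤ 3)
  C vs B: [3 vs 7, 7 vs 5, 2 vs 5] → C does not strictly dominate B (column X: 3 ≤ 7)
No single strategy strictly dominates all others → no strictly dominant strategy.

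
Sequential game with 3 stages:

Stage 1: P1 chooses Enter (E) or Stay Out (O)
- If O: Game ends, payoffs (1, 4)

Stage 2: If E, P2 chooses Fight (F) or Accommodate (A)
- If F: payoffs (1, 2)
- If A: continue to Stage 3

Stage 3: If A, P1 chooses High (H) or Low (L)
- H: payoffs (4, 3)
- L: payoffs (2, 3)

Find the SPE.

SPE: (E, A, H); Outcome (4, 3)

Work:
Stage 3: P1 chooses H (4 vs 2)
Stage 2: P2: F->2, A->3 (anticipating H). Choose A
Stage 1: P1: O->1, E->4 (anticipating A, H). Choose E
SPE path: E -> A -> H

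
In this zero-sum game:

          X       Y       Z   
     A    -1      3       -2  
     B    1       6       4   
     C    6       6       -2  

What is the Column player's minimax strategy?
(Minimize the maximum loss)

Column should play Z, value = 4

Work:
Column player minimizes Row's maximum payoff:
Column X: max payoff to Row = 6
Column Y: max payoff to Row = 6
Column Z: max payoff to Row = 4
Minimum is 4, achieved by column Z.
Minimax strategy: Z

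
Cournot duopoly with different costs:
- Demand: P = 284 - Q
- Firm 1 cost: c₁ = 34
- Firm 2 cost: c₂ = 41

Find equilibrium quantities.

q₁* = 85.67, q₂* = 78.67

Work:
Reaction: q₁ = (284 - 34 - q₂)/2
Reaction: q₂ = (284 - 41 - q₁)/2
Solve simultaneously:
q₁* = (284 - 2×34 + 41)/3 = 85.67
q₂* = (284 - 2×41 + 34)/3 = 78.67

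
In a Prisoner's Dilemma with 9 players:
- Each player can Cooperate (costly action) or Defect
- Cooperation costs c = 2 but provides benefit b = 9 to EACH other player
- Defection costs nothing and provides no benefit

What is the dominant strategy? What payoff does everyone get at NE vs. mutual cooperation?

Dominant: Defect; NE payoff = 0; Coop payoff = 70

Work:
Defect dominates (saves cost c = 2, benefit to others is external)
NE: All defect → everyone gets 0
If all cooperate: each receives (8)×9 - 2 = 70
Social dilemma: 70 > 0 but NE gives 0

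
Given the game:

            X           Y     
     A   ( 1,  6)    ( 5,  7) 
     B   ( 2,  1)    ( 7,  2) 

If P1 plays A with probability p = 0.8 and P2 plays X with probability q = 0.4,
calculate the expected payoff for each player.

E[P1] = 3.72, E[P2] = 5.6

Work:
E[P1] = p·q·π₁(A,X) + p·(1-q)·π₁(A,Y) + (1-p)·q·π₁(B,X) + (1-p)·(1-q)·π₁(B,Y)
= 0.8·0.4·1 + 0.8·0.6·5 + 0.2·0.4·2 + 0.2·0.6·7
= 3.72

E[P2] = 5.6 (similar calculation)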